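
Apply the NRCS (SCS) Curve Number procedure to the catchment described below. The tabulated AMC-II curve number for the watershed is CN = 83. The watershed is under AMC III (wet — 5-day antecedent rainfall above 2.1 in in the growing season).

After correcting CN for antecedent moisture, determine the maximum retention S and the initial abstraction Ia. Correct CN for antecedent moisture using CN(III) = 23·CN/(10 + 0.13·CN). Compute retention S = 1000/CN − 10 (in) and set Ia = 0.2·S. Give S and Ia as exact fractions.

Adjust CN=83 to AMC III: 23·83/(10 + 0.13·83) → 1909 ÷ (2079/100) = 190900/2079 ≈ 91.823
Retention S: 1000/CN − 10 with CN=91.823 → S = 1700/1909 ≈ 0.891 in
Ia = 0.2S: 0.2·0.891 = 0.178 in (exactly 340/1909)

S = 1700/1909 in ≈ 0.891 in; Ia = 340/1909 in ≈ 0.178 in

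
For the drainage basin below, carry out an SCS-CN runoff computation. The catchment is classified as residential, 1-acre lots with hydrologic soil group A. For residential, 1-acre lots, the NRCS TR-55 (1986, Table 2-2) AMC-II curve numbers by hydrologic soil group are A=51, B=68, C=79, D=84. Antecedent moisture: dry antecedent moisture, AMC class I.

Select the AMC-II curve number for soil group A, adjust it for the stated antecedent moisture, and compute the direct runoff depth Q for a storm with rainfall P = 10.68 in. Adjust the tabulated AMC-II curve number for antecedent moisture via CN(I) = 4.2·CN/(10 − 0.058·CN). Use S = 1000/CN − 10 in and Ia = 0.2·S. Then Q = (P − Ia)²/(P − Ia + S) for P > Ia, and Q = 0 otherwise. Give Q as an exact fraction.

NRCS table: residential, 1-acre lots, soil group A → CN(II) = 51
CN(I) from CN(II)=51: (4.2·51)/(10 − 0.058·51) = 15300/503 ≈ 30.417
Max retention: S = 1000/(15300/503) − 10 = 3500/153 in (≈ 22.876 in)
Ia = 0.2·(3500/153) = 700/153 in ≈ 4.575 in
P − Ia = 10.680 − 4.575 = 23351/3825 ≈ 6.105 in (> 0, runoff occurs)
Q = (23351/3825)²/((23351/3825) + 3500/153) = (545269201/14630625)/(110851/3825) = 545269201/424005075 in ≈ 1.286 in

Q = 545269201/424005075 in ≈ 1.286 in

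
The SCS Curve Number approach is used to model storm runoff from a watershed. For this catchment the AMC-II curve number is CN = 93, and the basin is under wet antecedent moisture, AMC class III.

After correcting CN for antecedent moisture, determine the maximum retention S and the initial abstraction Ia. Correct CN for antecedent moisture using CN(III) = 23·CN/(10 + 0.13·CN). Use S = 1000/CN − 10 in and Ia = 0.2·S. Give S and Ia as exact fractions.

S = 700/2139 in ≈ 0.327 in; Ia = 140/2139 in ≈ 0.065 in

Adjust CN=93 to AMC III: 23·93/(10 + 0.13·93) → 2139 ÷ (2209/100) = 213900/2209 ≈ 96.831
S = 1000/(213900/2209) − 10 = 700/2139 in ≈ 0.327 in
Initial abstraction Ia = S/5 = (700/2139)/5 = 140/2139 ≈ 0.065 in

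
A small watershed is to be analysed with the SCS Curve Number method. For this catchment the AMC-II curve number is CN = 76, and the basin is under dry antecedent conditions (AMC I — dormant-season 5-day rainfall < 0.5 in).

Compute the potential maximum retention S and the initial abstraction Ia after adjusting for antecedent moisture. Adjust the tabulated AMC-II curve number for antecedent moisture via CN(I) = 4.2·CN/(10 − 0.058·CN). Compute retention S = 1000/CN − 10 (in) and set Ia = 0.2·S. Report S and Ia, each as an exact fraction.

S = 1000/133 in ≈ 7.519 in; Ia = 200/133 in ≈ 1.504 in

CN(I) from CN(II)=76: (4.2·76)/(10 − 0.058·76) = 13300/233 ≈ 57.082
Max retention: S = 1000/(13300/233) − 10 = 1000/133 in (≈ 7.519 in)
Initial abstraction Ia = S/5 = (1000/133)/5 = 200/133 ≈ 1.504 in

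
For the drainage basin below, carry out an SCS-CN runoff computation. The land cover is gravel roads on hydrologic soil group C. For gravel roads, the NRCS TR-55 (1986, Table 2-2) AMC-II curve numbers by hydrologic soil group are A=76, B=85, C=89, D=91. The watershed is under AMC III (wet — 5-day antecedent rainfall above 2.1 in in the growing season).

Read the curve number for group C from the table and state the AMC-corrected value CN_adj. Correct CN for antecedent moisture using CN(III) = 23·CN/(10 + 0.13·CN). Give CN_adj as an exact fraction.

NRCS table: gravel roads, soil group C → CN(II) = 89
Wet (AMC III): CN(III) = 23·89/(10 + 0.13·89) = 2047/(2157/100) = 204700/2157 ≈ 94.900

CN_adj = 204700/2157 ≈ 94.900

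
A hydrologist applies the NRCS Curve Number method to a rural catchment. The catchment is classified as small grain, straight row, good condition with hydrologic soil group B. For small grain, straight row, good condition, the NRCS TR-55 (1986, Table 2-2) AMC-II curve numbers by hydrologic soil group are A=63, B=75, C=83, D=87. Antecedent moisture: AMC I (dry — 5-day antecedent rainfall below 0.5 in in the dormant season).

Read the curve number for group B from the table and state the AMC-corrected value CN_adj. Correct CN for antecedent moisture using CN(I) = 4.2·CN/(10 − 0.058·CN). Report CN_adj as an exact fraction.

CN_adj = 6300/113 ≈ 55.752

NRCS table: small grain, straight row, good condition, soil group B → CN(II) = 75
Dry (AMC I): CN(I) = 4.2·75/(10 − 0.058·75) = 315/(113/20) = 6300/113 ≈ 55.752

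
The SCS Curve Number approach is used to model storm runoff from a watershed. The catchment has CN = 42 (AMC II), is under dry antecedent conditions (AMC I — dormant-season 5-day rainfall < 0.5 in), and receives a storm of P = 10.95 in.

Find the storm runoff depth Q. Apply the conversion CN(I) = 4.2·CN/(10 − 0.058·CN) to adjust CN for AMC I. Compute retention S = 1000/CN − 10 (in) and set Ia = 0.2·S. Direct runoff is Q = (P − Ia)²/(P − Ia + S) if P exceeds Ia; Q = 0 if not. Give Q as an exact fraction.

Q = 1488339241/2898066780 in ≈ 0.514 in

Dry (AMC I): CN(I) = 4.2·42/(10 − 0.058·42) = (882/5)/(1891/250) = 44100/1891 ≈ 23.321
Max retention: S = 1000/(44100/1891) − 10 = 14500/441 in (≈ 32.880 in)
Ia = 0.2S: 0.2·32.880 = 6.576 in (exactly 2900/441)
P − Ia = 10.950 − 6.576 = 38579/8820 ≈ 4.374 in (> 0, runoff occurs)
Runoff Q = (P−Ia)²/(P−Ia+S) = (4.374)²/(4.374+32.880) = 1488339241/2898066780 ≈ 0.514 in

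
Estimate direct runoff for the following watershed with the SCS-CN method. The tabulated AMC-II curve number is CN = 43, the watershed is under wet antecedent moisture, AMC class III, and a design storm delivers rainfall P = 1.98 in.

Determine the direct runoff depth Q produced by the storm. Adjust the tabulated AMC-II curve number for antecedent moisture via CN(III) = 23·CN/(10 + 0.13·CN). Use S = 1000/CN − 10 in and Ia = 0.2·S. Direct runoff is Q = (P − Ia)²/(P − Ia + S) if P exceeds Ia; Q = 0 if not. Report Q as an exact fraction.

Adjust CN=43 to AMC III: 23·43/(10 + 0.13·43) → 989 ÷ (1559/100) = 98900/1559 ≈ 63.438
Retention S: 1000/CN − 10 with CN=63.438 → S = 5700/989 ≈ 5.763 in
Initial abstraction Ia = S/5 = (5700/989)/5 = 1140/989 ≈ 1.153 in
Excess rainfall: 1.980 − 1.153 = 0.827 in; P > Ia so Q > 0
Q: (40911/49450)² ÷ (325911/49450) = 557903307/5372099650 in (≈ 0.104 in)

Q = 557903307/5372099650 in ≈ 0.104 in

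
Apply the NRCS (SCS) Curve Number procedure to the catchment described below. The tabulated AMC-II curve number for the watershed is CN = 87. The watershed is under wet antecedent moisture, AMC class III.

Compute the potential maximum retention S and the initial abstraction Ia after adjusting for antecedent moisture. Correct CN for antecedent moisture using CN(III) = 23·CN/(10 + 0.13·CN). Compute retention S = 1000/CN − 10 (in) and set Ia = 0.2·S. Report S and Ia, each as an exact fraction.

S = 1300/2001 in ≈ 0.650 in; Ia = 260/2001 in ≈ 0.130 in

Wet (AMC III): CN(III) = 23·87/(10 + 0.13·87) = 2001/(2131/100) = 200100/2131 ≈ 93.900
Max retention: S = 1000/(200100/2131) − 10 = 1300/2001 in (≈ 0.650 in)
Ia = 0.2S: 0.2·0.650 = 0.130 in (exactly 260/2001)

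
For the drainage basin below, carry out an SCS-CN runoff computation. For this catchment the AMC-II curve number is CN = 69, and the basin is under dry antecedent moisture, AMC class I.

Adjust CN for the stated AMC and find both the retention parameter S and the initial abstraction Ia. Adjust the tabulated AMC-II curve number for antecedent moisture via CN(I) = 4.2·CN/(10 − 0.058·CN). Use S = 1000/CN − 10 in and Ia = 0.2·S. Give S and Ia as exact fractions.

S = 15500/1449 in ≈ 10.697 in; Ia = 3100/1449 in ≈ 2.139 in

Adjust CN=69 to AMC I: 4.2·69/(10 − 0.058·69) → (1449/5) ÷ (2999/500) = 144900/2999 ≈ 48.316
Max retention: S = 1000/(144900/2999) − 10 = 15500/1449 in (≈ 10.697 in)
Ia = 0.2·(15500/1449) = 3100/1449 in ≈ 2.139 in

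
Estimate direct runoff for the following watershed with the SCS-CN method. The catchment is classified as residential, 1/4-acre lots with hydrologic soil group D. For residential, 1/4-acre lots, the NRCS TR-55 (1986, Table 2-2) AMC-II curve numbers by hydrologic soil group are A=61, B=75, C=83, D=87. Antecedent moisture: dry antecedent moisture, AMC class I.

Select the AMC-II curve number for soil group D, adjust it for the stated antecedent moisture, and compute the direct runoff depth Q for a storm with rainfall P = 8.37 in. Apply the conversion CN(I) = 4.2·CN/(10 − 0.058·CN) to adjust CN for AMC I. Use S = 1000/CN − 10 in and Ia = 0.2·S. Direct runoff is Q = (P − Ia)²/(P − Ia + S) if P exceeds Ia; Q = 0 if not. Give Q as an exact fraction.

Q = 1957757841601/374388657300 in ≈ 5.229 in

NRCS table: residential, 1/4-acre lots, soil group D → CN(II) = 87
CN(I) from CN(II)=87: (4.2·87)/(10 − 0.058·87) = 182700/2477 ≈ 73.759
Max retention: S = 1000/(182700/2477) − 10 = 6500/1827 in (≈ 3.558 in)
Initial abstraction Ia = S/5 = (6500/1827)/5 = 1300/1827 ≈ 0.712 in
Excess rainfall: 8.370 − 0.712 = 7.658 in; P > Ia so Q > 0
Q = (1399199/182700)²/((1399199/182700) + 6500/1827) = (1957757841601/33379290000)/(2049199/182700) = 1957757841601/374388657300 in ≈ 5.229 in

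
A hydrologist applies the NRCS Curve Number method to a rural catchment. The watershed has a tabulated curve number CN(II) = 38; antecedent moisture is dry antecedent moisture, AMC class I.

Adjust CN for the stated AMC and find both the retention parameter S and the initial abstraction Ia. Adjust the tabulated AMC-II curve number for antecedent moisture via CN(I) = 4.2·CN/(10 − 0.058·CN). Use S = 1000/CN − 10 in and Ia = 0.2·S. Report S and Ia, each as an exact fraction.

CN(I) from CN(II)=38: (4.2·38)/(10 − 0.058·38) = 39900/1949 ≈ 20.472
Retention S: 1000/CN − 10 with CN=20.472 → S = 15500/399 ≈ 38.847 in
Initial abstraction Ia = S/5 = (15500/399)/5 = 3100/399 ≈ 7.769 in

S = 15500/399 in ≈ 38.847 in; Ia = 3100/399 in ≈ 7.769 in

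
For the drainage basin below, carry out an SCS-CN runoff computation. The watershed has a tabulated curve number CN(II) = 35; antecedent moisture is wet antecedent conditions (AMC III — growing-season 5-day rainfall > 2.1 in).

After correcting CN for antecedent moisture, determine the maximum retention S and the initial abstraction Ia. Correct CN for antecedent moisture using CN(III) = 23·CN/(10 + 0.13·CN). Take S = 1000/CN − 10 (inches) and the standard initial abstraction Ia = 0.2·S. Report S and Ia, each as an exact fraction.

CN(III) from CN(II)=35: (23·35)/(10 + 0.13·35) = 16100/291 ≈ 55.326
Retention S: 1000/CN − 10 with CN=55.326 → S = 1300/161 ≈ 8.075 in
Ia = 0.2·(1300/161) = 260/161 in ≈ 1.615 in

S = 1300/161 in ≈ 8.075 in; Ia = 260/161 in ≈ 1.615 in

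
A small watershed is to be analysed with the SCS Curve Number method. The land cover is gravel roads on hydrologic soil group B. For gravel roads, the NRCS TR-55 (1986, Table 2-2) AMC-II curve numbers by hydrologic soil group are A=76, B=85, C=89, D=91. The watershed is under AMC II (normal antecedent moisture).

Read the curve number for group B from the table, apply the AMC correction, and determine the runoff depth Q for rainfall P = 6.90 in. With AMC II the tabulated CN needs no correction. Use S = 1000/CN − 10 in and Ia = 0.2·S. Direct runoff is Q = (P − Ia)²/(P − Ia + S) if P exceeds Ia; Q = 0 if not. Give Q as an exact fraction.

Q = 137641/26690 in ≈ 5.157 in

NRCS table: gravel roads, soil group B → CN(II) = 85
CN(II) = 85; AMC II needs no correction.
Max retention: S = 1000/85 − 10 = 30/17 in (≈ 1.765 in)
Initial abstraction Ia = S/5 = (30/17)/5 = 6/17 ≈ 0.353 in
P − Ia = 6.900 − 0.353 = 1113/170 ≈ 6.547 in (> 0, runoff occurs)
Q: (1113/170)² ÷ (1413/170) = 137641/26690 in (≈ 5.157 in)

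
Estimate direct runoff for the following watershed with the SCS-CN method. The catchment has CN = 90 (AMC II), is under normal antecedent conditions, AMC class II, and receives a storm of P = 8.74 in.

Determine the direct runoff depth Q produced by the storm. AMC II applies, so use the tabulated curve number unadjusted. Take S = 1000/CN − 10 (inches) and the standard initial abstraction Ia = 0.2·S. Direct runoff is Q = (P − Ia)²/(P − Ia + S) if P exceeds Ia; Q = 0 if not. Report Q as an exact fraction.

Q = 14691889/1949850 in ≈ 7.535 in

Average conditions: CN = 90 (no AMC adjustment).
S = 1000/90 − 10 = 10/9 in ≈ 1.111 in
Ia = 0.2S: 0.2·1.111 = 0.222 in (exactly 2/9)
P − Ia = 8.740 − 0.222 = 3833/450 ≈ 8.518 in (> 0, runoff occurs)
Runoff Q = (P−Ia)²/(P−Ia+S) = (8.518)²/(8.518+1.111) = 14691889/1949850 ≈ 7.535 in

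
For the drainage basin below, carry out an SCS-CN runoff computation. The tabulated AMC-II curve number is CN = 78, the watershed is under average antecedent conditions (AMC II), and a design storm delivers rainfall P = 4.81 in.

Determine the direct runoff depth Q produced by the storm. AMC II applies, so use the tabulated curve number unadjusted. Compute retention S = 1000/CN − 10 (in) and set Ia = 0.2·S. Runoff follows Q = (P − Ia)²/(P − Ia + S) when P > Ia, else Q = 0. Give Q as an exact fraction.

CN(II) = 78; AMC II needs no correction.
S = 1000/78 − 10 = 110/39 in ≈ 2.821 in
Ia = 0.2S: 0.2·2.821 = 0.564 in (exactly 22/39)
Excess rainfall: 4.810 − 0.564 = 4.246 in; P > Ia so Q > 0
Q: (16559/3900)² ÷ (27559/3900) = 274200481/107480100 in (≈ 2.551 in)

Q = 274200481/107480100 in ≈ 2.551 in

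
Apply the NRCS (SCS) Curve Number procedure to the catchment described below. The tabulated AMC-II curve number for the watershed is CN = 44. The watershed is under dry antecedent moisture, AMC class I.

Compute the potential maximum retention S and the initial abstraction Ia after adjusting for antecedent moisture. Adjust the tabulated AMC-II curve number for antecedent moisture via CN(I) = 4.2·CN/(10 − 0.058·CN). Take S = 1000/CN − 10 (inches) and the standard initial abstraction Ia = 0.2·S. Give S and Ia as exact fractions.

S = 1000/33 in ≈ 30.303 in; Ia = 200/33 in ≈ 6.061 in

Adjust CN=44 to AMC I: 4.2·44/(10 − 0.058·44) → (924/5) ÷ (931/125) = 3300/133 ≈ 24.812
Max retention: S = 1000/(3300/133) − 10 = 1000/33 in (≈ 30.303 in)
Initial abstraction Ia = S/5 = (1000/33)/5 = 200/33 ≈ 6.061 in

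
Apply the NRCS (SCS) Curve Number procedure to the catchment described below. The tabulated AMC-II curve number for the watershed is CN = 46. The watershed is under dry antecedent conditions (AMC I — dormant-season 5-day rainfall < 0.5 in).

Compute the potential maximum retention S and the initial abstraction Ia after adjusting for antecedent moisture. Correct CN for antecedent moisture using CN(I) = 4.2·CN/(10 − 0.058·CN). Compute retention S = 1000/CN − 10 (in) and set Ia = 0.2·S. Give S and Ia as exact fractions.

Adjust CN=46 to AMC I: 4.2·46/(10 − 0.058·46) → (966/5) ÷ (1833/250) = 16100/611 ≈ 26.350
S = 1000/(16100/611) − 10 = 4500/161 in ≈ 27.950 in
Initial abstraction Ia = S/5 = (4500/161)/5 = 900/161 ≈ 5.590 in

S = 4500/161 in ≈ 27.950 in; Ia = 900/161 in ≈ 5.590 in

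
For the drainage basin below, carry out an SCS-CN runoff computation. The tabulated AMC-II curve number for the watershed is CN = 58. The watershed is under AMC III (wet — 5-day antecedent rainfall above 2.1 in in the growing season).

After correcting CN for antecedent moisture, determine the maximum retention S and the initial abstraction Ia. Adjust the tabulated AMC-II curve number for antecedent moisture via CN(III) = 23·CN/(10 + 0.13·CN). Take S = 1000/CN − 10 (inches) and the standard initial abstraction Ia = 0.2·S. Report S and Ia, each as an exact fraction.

Adjust CN=58 to AMC III: 23·58/(10 + 0.13·58) → 1334 ÷ (877/50) = 66700/877 ≈ 76.055
S = 1000/(66700/877) − 10 = 2100/667 in ≈ 3.148 in
Ia = 0.2S: 0.2·3.148 = 0.630 in (exactly 420/667)

S = 2100/667 in ≈ 3.148 in; Ia = 420/667 in ≈ 0.630 in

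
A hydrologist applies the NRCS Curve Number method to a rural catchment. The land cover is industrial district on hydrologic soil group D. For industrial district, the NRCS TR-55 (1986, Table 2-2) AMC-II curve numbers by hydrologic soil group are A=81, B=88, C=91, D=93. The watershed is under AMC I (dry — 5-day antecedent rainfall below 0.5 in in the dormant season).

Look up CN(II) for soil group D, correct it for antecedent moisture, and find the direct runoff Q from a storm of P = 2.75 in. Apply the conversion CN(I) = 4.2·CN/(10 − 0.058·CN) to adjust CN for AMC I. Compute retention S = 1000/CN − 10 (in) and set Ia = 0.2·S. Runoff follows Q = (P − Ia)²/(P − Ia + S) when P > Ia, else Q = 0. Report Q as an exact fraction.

NRCS table: industrial district, soil group D → CN(II) = 93
Dry (AMC I): CN(I) = 4.2·93/(10 − 0.058·93) = (1953/5)/(2303/500) = 27900/329 ≈ 84.802
Retention S: 1000/CN − 10 with CN=84.802 → S = 500/279 ≈ 1.792 in
Ia = 0.2S: 0.2·1.792 = 0.358 in (exactly 100/279)
P − Ia = 2.750 − 0.358 = 2669/1116 ≈ 2.392 in (> 0, runoff occurs)
Q = (2669/1116)²/((2669/1116) + 500/279) = (7123561/1245456)/(4669/1116) = 7123561/5210604 in ≈ 1.367 in

Q = 7123561/5210604 in ≈ 1.367 in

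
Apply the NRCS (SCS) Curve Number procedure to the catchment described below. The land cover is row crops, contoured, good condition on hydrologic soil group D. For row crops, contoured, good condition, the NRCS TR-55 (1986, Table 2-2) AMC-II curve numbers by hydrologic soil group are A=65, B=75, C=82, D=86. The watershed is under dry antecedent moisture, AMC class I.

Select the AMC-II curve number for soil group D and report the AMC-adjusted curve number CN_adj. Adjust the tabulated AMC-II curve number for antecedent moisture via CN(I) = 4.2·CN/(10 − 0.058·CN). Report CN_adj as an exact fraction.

CN_adj = 12900/179 ≈ 72.067

NRCS table: row crops, contoured, good condition, soil group D → CN(II) = 86
Dry (AMC I): CN(I) = 4.2·86/(10 − 0.058·86) = (1806/5)/(1253/250) = 12900/179 ≈ 72.067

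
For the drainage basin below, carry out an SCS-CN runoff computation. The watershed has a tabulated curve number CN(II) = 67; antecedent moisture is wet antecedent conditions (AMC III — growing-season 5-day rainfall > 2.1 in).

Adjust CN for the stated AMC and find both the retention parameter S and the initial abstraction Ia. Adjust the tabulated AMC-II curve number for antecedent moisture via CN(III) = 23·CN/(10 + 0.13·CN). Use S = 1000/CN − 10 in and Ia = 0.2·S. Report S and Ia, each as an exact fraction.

S = 3300/1541 in ≈ 2.141 in; Ia = 660/1541 in ≈ 0.428 in

Adjust CN=67 to AMC III: 23·67/(10 + 0.13·67) → 1541 ÷ (1871/100) = 154100/1871 ≈ 82.362
Max retention: S = 1000/(154100/1871) − 10 = 3300/1541 in (≈ 2.141 in)
Ia = 0.2·(3300/1541) = 660/1541 in ≈ 0.428 in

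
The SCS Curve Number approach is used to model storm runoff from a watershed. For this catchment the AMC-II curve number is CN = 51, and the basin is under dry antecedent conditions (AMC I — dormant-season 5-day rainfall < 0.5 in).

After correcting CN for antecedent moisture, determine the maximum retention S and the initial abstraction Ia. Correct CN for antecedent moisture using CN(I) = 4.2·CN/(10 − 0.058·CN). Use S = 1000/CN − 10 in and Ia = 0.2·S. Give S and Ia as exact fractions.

Dry (AMC I): CN(I) = 4.2·51/(10 − 0.058·51) = (1071/5)/(3521/500) = 15300/503 ≈ 30.417
Max retention: S = 1000/(15300/503) − 10 = 3500/153 in (≈ 22.876 in)
Ia = 0.2S: 0.2·22.876 = 4.575 in (exactly 700/153)

S = 3500/153 in ≈ 22.876 in; Ia = 700/153 in ≈ 4.575 in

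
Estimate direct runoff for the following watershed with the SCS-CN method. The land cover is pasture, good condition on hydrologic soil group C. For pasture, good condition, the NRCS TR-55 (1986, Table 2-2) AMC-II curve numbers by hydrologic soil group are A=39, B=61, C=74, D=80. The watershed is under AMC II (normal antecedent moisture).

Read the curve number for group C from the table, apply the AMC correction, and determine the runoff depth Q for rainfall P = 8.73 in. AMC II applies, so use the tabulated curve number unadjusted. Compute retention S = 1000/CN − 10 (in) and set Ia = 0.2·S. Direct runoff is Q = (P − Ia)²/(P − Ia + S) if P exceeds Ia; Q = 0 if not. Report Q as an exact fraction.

Q = 882149401/157993700 in ≈ 5.583 in

NRCS table: pasture, good condition, soil group C → CN(II) = 74
CN(II) = 74; AMC II needs no correction.
Max retention: S = 1000/74 − 10 = 130/37 in (≈ 3.514 in)
Ia = 0.2·(130/37) = 26/37 in ≈ 0.703 in
Excess rainfall: 8.730 − 0.703 = 8.027 in; P > Ia so Q > 0
Q: (29701/3700)² ÷ (42701/3700) = 882149401/157993700 in (≈ 5.583 in)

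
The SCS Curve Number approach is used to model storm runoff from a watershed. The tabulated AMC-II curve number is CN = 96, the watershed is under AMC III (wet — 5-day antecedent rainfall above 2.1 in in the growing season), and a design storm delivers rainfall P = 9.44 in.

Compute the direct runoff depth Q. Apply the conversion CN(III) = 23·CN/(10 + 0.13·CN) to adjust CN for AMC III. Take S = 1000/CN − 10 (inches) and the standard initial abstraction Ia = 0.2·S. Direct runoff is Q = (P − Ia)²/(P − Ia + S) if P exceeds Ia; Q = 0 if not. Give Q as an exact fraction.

Q = 1052548249/114084600 in ≈ 9.226 in

Wet (AMC III): CN(III) = 23·96/(10 + 0.13·96) = 2208/(562/25) = 27600/281 ≈ 98.221
S = 1000/(27600/281) − 10 = 25/138 in ≈ 0.181 in
Initial abstraction Ia = S/5 = (25/138)/5 = 5/138 ≈ 0.036 in
Excess rainfall: 9.440 − 0.036 = 9.404 in; P > Ia so Q > 0
Q = (32443/3450)²/((32443/3450) + 25/138) = (1052548249/11902500)/(16534/1725) = 1052548249/114084600 in ≈ 9.226 in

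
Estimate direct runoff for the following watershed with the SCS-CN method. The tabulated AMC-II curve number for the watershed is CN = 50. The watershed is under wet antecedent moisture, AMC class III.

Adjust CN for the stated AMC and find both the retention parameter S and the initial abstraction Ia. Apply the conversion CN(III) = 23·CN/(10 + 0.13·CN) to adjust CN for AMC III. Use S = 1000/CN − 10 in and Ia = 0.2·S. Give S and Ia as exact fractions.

CN(III) from CN(II)=50: (23·50)/(10 + 0.13·50) = 2300/33 ≈ 69.697
S = 1000/(2300/33) − 10 = 100/23 in ≈ 4.348 in
Ia = 0.2·(100/23) = 20/23 in ≈ 0.870 in

S = 100/23 in ≈ 4.348 in; Ia = 20/23 in ≈ 0.870 in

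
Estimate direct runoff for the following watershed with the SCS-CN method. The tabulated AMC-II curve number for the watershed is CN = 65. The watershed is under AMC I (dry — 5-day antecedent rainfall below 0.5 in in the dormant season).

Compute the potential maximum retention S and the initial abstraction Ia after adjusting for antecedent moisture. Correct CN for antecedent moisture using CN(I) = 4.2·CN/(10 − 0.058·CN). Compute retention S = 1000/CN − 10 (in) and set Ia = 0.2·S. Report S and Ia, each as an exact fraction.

S = 500/39 in ≈ 12.821 in; Ia = 100/39 in ≈ 2.564 in

Dry (AMC I): CN(I) = 4.2·65/(10 − 0.058·65) = 273/(623/100) = 3900/89 ≈ 43.820
Retention S: 1000/CN − 10 with CN=43.820 → S = 500/39 ≈ 12.821 in
Initial abstraction Ia = S/5 = (500/39)/5 = 100/39 ≈ 2.564 in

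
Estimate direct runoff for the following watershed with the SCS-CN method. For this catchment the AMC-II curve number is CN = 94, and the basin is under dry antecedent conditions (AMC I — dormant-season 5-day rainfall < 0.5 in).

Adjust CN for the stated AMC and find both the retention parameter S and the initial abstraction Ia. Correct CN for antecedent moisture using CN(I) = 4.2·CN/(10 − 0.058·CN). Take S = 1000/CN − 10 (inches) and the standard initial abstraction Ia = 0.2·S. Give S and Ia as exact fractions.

S = 500/329 in ≈ 1.520 in; Ia = 100/329 in ≈ 0.304 in

Dry (AMC I): CN(I) = 4.2·94/(10 − 0.058·94) = (1974/5)/(1137/250) = 32900/379 ≈ 86.807
S = 1000/(32900/379) − 10 = 500/329 in ≈ 1.520 in
Initial abstraction Ia = S/5 = (500/329)/5 = 100/329 ≈ 0.304 in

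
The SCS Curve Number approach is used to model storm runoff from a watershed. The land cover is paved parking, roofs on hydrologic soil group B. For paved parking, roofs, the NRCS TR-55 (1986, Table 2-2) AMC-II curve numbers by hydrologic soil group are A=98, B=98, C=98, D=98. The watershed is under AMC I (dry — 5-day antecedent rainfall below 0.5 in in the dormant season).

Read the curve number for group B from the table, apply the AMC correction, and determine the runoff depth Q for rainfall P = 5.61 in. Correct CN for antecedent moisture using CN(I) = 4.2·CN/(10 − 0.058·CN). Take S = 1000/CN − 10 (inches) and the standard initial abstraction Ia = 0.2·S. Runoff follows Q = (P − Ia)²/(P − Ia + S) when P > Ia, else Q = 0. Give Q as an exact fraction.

Q = 321794118361/63516980100 in ≈ 5.066 in

NRCS table: paved parking, roofs, soil group B → CN(II) = 98
Dry (AMC I): CN(I) = 4.2·98/(10 − 0.058·98) = (2058/5)/(1079/250) = 102900/1079 ≈ 95.366
Retention S: 1000/CN − 10 with CN=95.366 → S = 500/1029 ≈ 0.486 in
Ia = 0.2·(500/1029) = 100/1029 in ≈ 0.097 in
Since P=5.610 > Ia=0.097: effective rainfall P−Ia = 567269/102900 in
Q: (567269/102900)² ÷ (617269/102900) = 321794118361/63516980100 in (≈ 5.066 in)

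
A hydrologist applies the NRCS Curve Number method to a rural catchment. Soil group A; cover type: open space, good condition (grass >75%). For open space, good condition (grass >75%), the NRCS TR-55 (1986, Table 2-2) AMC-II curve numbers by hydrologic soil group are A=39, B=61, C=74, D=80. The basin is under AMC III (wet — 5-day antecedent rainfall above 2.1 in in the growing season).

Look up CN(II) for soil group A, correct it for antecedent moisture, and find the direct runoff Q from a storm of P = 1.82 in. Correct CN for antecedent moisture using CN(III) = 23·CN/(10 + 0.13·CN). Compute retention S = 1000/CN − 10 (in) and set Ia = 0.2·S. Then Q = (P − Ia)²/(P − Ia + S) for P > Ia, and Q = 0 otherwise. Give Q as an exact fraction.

NRCS table: open space, good condition (grass >75%), soil group A → CN(II) = 39
Adjust CN=39 to AMC III: 23·39/(10 + 0.13·39) → 897 ÷ (1507/100) = 89700/1507 ≈ 59.522
Retention S: 1000/CN − 10 with CN=59.522 → S = 6100/897 ≈ 6.800 in
Ia = 0.2S: 0.2·6.800 = 1.360 in (exactly 1220/897)
Since P=1.820 > Ia=1.360: effective rainfall P−Ia = 20627/44850 in
Runoff Q = (P−Ia)²/(P−Ia+S) = (0.460)²/(0.460+6.800) = 425473129/14604370950 ≈ 0.029 in

Q = 425473129/14604370950 in ≈ 0.029 in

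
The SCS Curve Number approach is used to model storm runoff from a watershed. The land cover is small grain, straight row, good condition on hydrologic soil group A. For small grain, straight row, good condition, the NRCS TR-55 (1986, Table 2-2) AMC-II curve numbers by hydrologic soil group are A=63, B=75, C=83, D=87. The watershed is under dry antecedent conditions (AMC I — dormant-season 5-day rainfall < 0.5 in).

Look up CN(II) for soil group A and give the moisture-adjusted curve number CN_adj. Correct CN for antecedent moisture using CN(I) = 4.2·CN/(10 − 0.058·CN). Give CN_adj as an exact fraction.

NRCS table: small grain, straight row, good condition, soil group A → CN(II) = 63
CN(I) from CN(II)=63: (4.2·63)/(10 − 0.058·63) = 132300/3173 ≈ 41.696

CN_adj = 132300/3173 ≈ 41.696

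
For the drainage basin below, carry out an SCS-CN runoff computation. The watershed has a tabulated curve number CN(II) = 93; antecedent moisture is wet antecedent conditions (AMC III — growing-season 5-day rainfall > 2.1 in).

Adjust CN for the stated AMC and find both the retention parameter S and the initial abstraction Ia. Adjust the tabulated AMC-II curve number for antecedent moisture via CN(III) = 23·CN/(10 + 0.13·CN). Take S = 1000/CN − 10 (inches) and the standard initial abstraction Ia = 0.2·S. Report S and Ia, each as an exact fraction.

S = 700/2139 in ≈ 0.327 in; Ia = 140/2139 in ≈ 0.065 in

Adjust CN=93 to AMC III: 23·93/(10 + 0.13·93) → 2139 ÷ (2209/100) = 213900/2209 ≈ 96.831
S = 1000/(213900/2209) − 10 = 700/2139 in ≈ 0.327 in
Initial abstraction Ia = S/5 = (700/2139)/5 = 140/2139 ≈ 0.065 in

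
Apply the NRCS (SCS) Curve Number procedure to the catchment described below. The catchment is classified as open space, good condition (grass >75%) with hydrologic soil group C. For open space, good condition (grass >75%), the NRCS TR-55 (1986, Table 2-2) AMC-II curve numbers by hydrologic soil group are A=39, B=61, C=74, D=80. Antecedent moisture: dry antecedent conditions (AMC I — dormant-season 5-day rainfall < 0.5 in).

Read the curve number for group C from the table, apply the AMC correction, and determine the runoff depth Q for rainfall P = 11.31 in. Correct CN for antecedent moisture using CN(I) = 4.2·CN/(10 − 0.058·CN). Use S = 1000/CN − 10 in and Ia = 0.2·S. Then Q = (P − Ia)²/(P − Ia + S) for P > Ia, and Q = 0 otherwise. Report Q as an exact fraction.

Q = 43129382413/8360442300 in ≈ 5.159 in

NRCS table: open space, good condition (grass >75%), soil group C → CN(II) = 74
Dry (AMC I): CN(I) = 4.2·74/(10 − 0.058·74) = (1554/5)/(1427/250) = 77700/1427 ≈ 54.450
S = 1000/(77700/1427) − 10 = 6500/777 in ≈ 8.366 in
Ia = 0.2S: 0.2·8.366 = 1.673 in (exactly 1300/777)
P − Ia = 11.310 − 1.673 = 748787/77700 ≈ 9.637 in (> 0, runoff occurs)
Q: (748787/77700)² ÷ (1398787/77700) = 43129382413/8360442300 in (≈ 5.159 in)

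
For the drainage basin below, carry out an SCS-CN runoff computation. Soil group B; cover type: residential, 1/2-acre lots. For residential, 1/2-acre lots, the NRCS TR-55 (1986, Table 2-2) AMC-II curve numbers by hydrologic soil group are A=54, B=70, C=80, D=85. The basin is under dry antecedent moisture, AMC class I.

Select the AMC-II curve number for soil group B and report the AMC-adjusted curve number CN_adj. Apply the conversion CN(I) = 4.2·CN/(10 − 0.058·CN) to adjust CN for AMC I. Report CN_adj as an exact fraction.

NRCS table: residential, 1/2-acre lots, soil group B → CN(II) = 70
Dry (AMC I): CN(I) = 4.2·70/(10 − 0.058·70) = 294/(297/50) = 4900/99 ≈ 49.495

CN_adj = 4900/99 ≈ 49.495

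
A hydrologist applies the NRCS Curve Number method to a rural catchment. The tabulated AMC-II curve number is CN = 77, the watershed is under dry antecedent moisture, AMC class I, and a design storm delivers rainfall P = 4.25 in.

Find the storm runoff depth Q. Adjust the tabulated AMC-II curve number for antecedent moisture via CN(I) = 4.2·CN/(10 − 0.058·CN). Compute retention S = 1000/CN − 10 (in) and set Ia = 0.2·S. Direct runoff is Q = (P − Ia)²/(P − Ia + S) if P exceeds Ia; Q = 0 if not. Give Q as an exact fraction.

Dry (AMC I): CN(I) = 4.2·77/(10 − 0.058·77) = (1617/5)/(2767/500) = 161700/2767 ≈ 58.439
Retention S: 1000/CN − 10 with CN=58.439 → S = 11500/1617 ≈ 7.112 in
Ia = 0.2S: 0.2·7.112 = 1.422 in (exactly 2300/1617)
Since P=4.250 > Ia=1.422: effective rainfall P−Ia = 18289/6468 in
Q: (18289/6468)² ÷ (64289/6468) = 334487521/415821252 in (≈ 0.804 in)

Q = 334487521/415821252 in ≈ 0.804 in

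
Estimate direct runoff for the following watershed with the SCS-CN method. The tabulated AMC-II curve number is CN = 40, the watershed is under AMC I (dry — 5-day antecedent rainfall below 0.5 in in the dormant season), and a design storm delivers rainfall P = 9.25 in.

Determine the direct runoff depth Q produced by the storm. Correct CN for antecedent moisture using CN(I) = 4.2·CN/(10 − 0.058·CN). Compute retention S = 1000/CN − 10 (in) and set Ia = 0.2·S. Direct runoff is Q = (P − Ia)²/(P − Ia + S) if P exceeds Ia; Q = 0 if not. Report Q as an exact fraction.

Dry (AMC I): CN(I) = 4.2·40/(10 − 0.058·40) = 168/(192/25) = 175/8 ≈ 21.875
Max retention: S = 1000/(175/8) − 10 = 250/7 in (≈ 35.714 in)
Initial abstraction Ia = S/5 = (250/7)/5 = 50/7 ≈ 7.143 in
Excess rainfall: 9.250 − 7.143 = 2.107 in; P > Ia so Q > 0
Q = (59/28)²/((59/28) + 250/7) = (3481/784)/(1059/28) = 3481/29652 in ≈ 0.117 in

Q = 3481/29652 in ≈ 0.117 in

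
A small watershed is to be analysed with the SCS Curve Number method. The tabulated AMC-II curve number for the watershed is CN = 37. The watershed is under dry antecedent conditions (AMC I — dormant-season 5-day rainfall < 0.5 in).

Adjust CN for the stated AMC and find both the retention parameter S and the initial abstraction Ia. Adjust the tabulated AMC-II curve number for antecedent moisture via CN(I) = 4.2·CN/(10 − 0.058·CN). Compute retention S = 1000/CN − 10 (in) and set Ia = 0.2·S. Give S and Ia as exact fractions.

CN(I) from CN(II)=37: (4.2·37)/(10 − 0.058·37) = 3700/187 ≈ 19.786
S = 1000/(3700/187) − 10 = 1500/37 in ≈ 40.541 in
Ia = 0.2·(1500/37) = 300/37 in ≈ 8.108 in

S = 1500/37 in ≈ 40.541 in; Ia = 300/37 in ≈ 8.108 in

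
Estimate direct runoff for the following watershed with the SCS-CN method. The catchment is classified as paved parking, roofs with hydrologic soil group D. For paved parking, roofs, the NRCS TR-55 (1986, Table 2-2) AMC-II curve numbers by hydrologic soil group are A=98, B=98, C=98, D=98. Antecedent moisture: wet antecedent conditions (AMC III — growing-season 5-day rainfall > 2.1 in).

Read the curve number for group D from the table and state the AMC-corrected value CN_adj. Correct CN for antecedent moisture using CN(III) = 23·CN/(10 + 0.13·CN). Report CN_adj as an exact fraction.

NRCS table: paved parking, roofs, soil group D → CN(II) = 98
Adjust CN=98 to AMC III: 23·98/(10 + 0.13·98) → 2254 ÷ (1137/50) = 112700/1137 ≈ 99.120

CN_adj = 112700/1137 ≈ 99.120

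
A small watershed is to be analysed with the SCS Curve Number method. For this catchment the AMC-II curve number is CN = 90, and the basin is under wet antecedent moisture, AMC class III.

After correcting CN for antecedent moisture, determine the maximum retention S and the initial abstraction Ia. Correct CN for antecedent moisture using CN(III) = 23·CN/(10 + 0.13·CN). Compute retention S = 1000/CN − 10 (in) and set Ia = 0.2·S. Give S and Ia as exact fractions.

S = 100/207 in ≈ 0.483 in; Ia = 20/207 in ≈ 0.097 in

Wet (AMC III): CN(III) = 23·90/(10 + 0.13·90) = 2070/(217/10) = 20700/217 ≈ 95.392
Max retention: S = 1000/(20700/217) − 10 = 100/207 in (≈ 0.483 in)
Ia = 0.2·(100/207) = 20/207 in ≈ 0.097 in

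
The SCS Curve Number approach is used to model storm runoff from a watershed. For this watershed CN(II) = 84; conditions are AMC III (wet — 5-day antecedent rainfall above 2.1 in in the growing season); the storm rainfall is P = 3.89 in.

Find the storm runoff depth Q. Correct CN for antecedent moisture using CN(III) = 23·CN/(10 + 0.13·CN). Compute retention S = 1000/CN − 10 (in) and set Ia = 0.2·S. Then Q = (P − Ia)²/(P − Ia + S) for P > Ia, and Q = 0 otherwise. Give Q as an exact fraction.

Q = 32359332769/10620542100 in ≈ 3.047 in

CN(III) from CN(II)=84: (23·84)/(10 + 0.13·84) = 48300/523 ≈ 92.352
Max retention: S = 1000/(48300/523) − 10 = 400/483 in (≈ 0.828 in)
Initial abstraction Ia = S/5 = (400/483)/5 = 80/483 ≈ 0.166 in
P − Ia = 3.890 − 0.166 = 179887/48300 ≈ 3.724 in (> 0, runoff occurs)
Q: (179887/48300)² ÷ (219887/48300) = 32359332769/10620542100 in (≈ 3.047 in)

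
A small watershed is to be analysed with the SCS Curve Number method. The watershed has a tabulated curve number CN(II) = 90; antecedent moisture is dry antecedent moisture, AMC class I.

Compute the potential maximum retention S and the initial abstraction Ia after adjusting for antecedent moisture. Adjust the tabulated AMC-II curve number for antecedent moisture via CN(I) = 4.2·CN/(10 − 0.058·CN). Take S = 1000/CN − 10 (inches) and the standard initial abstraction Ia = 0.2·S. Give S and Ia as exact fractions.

S = 500/189 in ≈ 2.646 in; Ia = 100/189 in ≈ 0.529 in

Adjust CN=90 to AMC I: 4.2·90/(10 − 0.058·90) → 378 ÷ (239/50) = 18900/239 ≈ 79.079
Max retention: S = 1000/(18900/239) − 10 = 500/189 in (≈ 2.646 in)
Ia = 0.2·(500/189) = 100/189 in ≈ 0.529 in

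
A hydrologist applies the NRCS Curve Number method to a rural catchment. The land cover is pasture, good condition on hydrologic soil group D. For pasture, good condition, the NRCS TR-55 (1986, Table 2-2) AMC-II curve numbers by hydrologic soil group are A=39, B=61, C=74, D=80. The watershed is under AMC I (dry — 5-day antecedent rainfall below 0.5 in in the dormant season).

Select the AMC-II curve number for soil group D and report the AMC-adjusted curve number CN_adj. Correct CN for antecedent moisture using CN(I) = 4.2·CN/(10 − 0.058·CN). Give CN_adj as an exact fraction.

NRCS table: pasture, good condition, soil group D → CN(II) = 80
Dry (AMC I): CN(I) = 4.2·80/(10 − 0.058·80) = 336/(134/25) = 4200/67 ≈ 62.687

CN_adj = 4200/67 ≈ 62.687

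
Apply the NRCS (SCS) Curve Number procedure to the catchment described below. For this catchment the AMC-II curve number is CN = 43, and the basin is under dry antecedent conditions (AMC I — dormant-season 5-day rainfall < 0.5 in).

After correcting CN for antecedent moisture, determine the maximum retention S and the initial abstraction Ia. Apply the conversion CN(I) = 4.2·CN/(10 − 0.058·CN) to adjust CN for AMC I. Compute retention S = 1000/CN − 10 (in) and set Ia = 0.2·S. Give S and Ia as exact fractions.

CN(I) from CN(II)=43: (4.2·43)/(10 − 0.058·43) = 30100/1251 ≈ 24.061
Max retention: S = 1000/(30100/1251) − 10 = 9500/301 in (≈ 31.561 in)
Ia = 0.2·(9500/301) = 1900/301 in ≈ 6.312 in

S = 9500/301 in ≈ 31.561 in; Ia = 1900/301 in ≈ 6.312 in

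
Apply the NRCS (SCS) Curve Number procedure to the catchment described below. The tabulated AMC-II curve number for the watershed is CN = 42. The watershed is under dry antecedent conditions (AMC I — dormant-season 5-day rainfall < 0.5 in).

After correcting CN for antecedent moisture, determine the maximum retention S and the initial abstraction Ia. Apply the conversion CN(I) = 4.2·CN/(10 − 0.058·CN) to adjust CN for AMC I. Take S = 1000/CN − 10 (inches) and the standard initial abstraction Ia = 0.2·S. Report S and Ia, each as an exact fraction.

S = 14500/441 in ≈ 32.880 in; Ia = 2900/441 in ≈ 6.576 in

Dry (AMC I): CN(I) = 4.2·42/(10 − 0.058·42) = (882/5)/(1891/250) = 44100/1891 ≈ 23.321
S = 1000/(44100/1891) − 10 = 14500/441 in ≈ 32.880 in
Ia = 0.2S: 0.2·32.880 = 6.576 in (exactly 2900/441)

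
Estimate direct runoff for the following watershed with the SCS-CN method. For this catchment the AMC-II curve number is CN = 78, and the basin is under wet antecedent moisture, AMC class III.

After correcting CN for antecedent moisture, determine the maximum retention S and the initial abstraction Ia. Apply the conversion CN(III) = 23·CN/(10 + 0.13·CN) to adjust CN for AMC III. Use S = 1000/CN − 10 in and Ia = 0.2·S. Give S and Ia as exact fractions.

Adjust CN=78 to AMC III: 23·78/(10 + 0.13·78) → 1794 ÷ (1007/50) = 89700/1007 ≈ 89.076
Max retention: S = 1000/(89700/1007) − 10 = 1100/897 in (≈ 1.226 in)
Ia = 0.2S: 0.2·1.226 = 0.245 in (exactly 220/897)

S = 1100/897 in ≈ 1.226 in; Ia = 220/897 in ≈ 0.245 in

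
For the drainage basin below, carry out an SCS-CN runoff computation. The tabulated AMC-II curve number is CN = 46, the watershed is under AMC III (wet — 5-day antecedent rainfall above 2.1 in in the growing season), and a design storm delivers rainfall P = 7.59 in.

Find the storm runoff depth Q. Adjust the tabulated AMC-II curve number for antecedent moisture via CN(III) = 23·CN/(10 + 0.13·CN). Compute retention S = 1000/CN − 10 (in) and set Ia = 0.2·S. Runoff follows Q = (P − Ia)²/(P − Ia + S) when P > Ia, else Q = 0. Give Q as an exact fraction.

CN(III) from CN(II)=46: (23·46)/(10 + 0.13·46) = 52900/799 ≈ 66.208
S = 1000/(52900/799) − 10 = 2700/529 in ≈ 5.104 in
Ia = 0.2S: 0.2·5.104 = 1.021 in (exactly 540/529)
P − Ia = 7.590 − 1.021 = 347511/52900 ≈ 6.569 in (> 0, runoff occurs)
Runoff Q = (P−Ia)²/(P−Ia+S) = (6.569)²/(6.569+5.104) = 40254631707/10888777300 ≈ 3.697 in

Q = 40254631707/10888777300 in ≈ 3.697 in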